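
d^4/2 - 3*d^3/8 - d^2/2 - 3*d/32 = d*(d/2 + 1/4)*(d - 3/2)*(d + 1/4)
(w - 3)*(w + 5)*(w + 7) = w^3 + 9*w^2 - w - 105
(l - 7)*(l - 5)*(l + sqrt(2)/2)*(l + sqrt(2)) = l^4 - 12*l^3 + 3*sqrt(2)*l^3/2 - 18*sqrt(2)*l^2 + 36*l^2 - 12*l + 105*sqrt(2)*l/2 + 35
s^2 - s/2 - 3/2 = (s - 3/2)*(s + 1)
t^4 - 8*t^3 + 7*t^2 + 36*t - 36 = (t - 6)*(t - 3)*(t - 1)*(t + 2)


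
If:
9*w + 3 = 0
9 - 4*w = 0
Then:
No Solution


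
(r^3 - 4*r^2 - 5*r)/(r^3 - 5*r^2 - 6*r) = (r - 5)/(r - 6)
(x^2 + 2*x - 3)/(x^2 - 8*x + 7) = (x + 3)/(x - 7)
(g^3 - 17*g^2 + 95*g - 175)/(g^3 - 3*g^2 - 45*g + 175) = (g - 7)/(g + 7)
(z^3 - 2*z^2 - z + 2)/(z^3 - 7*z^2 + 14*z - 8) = (z + 1)/(z - 4)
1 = 1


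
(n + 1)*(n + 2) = n^2 + 3*n + 2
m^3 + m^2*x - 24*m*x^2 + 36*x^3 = (m - 3*x)*(m - 2*x)*(m + 6*x)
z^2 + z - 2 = (z - 1)*(z + 2)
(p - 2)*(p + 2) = p^2 - 4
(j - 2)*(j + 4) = j^2 + 2*j - 8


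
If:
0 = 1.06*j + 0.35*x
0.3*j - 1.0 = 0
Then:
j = 3.33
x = -10.10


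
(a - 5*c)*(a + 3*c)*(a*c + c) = a^3*c - 2*a^2*c^2 + a^2*c - 15*a*c^3 - 2*a*c^2 - 15*c^3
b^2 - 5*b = b*(b - 5)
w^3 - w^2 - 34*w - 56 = (w - 7)*(w + 2)*(w + 4)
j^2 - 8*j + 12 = (j - 6)*(j - 2)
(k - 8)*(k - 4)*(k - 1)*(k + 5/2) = k^4 - 21*k^3/2 + 23*k^2/2 + 78*k - 80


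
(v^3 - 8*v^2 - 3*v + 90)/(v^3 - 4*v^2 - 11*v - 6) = (v^2 - 2*v - 15)/(v^2 + 2*v + 1)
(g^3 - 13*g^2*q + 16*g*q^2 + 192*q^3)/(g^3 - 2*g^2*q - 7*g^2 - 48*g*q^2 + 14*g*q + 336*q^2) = (g^2 - 5*g*q - 24*q^2)/(g^2 + 6*g*q - 7*g - 42*q)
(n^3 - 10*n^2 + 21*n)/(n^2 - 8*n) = (n^2 - 10*n + 21)/(n - 8)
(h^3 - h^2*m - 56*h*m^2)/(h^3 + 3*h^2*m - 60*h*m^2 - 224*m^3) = h/(h + 4*m)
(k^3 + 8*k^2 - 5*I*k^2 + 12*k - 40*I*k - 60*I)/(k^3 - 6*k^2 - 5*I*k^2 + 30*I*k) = (k^2 + 8*k + 12)/(k*(k - 6))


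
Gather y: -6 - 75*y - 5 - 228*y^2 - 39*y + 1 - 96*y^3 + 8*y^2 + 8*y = -96*y^3 - 220*y^2 - 106*y - 10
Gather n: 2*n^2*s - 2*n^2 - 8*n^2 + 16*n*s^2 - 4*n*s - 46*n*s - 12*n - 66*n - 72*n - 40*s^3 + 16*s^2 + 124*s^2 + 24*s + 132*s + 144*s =n^2*(2*s - 10) + n*(16*s^2 - 50*s - 150) - 40*s^3 + 140*s^2 + 300*s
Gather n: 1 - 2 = -1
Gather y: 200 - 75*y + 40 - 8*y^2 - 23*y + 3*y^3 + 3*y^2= 3*y^3 - 5*y^2 - 98*y + 240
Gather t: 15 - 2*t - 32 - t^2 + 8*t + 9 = -t^2 + 6*t - 8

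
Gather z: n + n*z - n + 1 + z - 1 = z*(n + 1)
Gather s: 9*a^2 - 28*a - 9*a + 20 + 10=9*a^2 - 37*a + 30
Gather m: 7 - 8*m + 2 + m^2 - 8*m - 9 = m^2 - 16*m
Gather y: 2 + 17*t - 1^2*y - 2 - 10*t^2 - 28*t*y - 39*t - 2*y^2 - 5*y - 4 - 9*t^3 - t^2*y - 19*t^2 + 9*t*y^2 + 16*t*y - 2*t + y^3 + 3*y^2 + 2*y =-9*t^3 - 29*t^2 - 24*t + y^3 + y^2*(9*t + 1) + y*(-t^2 - 12*t - 4) - 4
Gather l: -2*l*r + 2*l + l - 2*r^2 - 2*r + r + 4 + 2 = l*(3 - 2*r) - 2*r^2 - r + 6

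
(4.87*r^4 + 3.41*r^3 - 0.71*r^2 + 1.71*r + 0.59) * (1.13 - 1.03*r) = -5.0161*r^5 + 1.9908*r^4 + 4.5846*r^3 - 2.5636*r^2 + 1.3246*r + 0.6667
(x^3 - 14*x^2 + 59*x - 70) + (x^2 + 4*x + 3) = x^3 - 13*x^2 + 63*x - 67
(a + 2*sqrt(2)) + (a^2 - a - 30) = a^2 - 30 + 2*sqrt(2)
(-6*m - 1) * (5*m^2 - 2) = -30*m^3 - 5*m^2 + 12*m + 2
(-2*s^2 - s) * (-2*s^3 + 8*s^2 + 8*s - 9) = 4*s^5 - 14*s^4 - 24*s^3 + 10*s^2 + 9*s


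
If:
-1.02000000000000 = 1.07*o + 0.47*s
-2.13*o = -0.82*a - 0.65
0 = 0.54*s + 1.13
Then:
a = -0.88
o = -0.03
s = -2.09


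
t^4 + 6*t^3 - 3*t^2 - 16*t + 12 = (t - 1)^2*(t + 2)*(t + 6)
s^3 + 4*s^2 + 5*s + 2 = (s + 1)^2*(s + 2)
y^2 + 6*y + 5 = (y + 1)*(y + 5)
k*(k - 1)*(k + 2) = k^3 + k^2 - 2*k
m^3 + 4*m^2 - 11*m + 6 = (m - 1)^2*(m + 6)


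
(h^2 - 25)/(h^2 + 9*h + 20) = (h - 5)/(h + 4)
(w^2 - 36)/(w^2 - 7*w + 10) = (w^2 - 36)/(w^2 - 7*w + 10)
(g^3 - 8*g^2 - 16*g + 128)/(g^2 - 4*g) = g - 4 - 32/g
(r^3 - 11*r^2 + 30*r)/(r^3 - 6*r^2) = (r - 5)/r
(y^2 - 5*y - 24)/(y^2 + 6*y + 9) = (y - 8)/(y + 3)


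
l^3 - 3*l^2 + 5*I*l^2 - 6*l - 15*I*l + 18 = (l - 3)*(l + 2*I)*(l + 3*I)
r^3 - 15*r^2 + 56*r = r*(r - 8)*(r - 7)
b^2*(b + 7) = b^3 + 7*b^2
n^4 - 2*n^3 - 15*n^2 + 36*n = n*(n - 3)^2*(n + 4)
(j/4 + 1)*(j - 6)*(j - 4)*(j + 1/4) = j^4/4 - 23*j^3/16 - 35*j^2/8 + 23*j + 6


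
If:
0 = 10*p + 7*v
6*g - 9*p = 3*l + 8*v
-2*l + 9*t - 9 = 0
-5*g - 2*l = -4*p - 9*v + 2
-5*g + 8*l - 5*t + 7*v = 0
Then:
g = 187/566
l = 6885/24904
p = -11823/24904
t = 13217/12452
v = 8445/12452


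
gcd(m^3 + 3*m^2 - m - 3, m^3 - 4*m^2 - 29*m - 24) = m^2 + 4*m + 3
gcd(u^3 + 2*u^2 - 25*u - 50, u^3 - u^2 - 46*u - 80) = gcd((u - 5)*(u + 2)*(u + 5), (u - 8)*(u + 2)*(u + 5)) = u^2 + 7*u + 10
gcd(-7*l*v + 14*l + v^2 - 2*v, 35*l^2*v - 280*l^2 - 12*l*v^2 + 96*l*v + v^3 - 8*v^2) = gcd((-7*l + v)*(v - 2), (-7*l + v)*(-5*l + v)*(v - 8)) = -7*l + v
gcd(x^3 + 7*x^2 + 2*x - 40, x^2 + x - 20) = x + 5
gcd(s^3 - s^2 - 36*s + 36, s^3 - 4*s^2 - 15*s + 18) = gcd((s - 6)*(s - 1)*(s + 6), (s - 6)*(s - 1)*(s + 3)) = s^2 - 7*s + 6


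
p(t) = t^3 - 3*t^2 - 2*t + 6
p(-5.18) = -203.13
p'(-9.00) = 295.00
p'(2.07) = -1.57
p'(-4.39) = 82.16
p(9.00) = 474.00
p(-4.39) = -127.64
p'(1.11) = -4.96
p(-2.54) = -24.66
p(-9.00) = -948.00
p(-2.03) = -10.67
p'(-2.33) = 28.27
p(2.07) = -2.12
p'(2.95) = 6.41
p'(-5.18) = 109.58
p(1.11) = 1.45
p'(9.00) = 187.00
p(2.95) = -0.34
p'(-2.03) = 22.54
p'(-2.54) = 32.59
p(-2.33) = -18.28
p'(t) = 3*t^2 - 6*t - 2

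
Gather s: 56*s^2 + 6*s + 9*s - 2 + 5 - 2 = 56*s^2 + 15*s + 1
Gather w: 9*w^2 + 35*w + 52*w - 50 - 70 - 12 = 9*w^2 + 87*w - 132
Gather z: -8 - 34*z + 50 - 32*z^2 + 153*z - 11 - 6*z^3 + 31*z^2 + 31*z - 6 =-6*z^3 - z^2 + 150*z + 25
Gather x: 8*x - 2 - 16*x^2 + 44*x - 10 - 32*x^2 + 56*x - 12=-48*x^2 + 108*x - 24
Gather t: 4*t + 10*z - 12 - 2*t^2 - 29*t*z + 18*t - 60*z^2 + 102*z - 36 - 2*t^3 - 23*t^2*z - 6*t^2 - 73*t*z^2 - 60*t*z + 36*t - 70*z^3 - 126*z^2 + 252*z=-2*t^3 + t^2*(-23*z - 8) + t*(-73*z^2 - 89*z + 58) - 70*z^3 - 186*z^2 + 364*z - 48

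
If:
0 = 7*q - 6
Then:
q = 6/7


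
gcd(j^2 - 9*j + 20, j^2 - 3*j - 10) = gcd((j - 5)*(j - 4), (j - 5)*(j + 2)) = j - 5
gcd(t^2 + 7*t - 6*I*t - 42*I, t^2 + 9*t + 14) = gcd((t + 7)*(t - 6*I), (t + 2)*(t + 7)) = t + 7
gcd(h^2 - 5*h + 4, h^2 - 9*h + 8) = h - 1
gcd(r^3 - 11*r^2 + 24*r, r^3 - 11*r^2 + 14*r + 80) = r - 8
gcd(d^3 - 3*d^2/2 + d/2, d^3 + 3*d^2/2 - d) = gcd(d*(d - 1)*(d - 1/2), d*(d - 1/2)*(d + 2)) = d^2 - d/2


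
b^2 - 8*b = b*(b - 8)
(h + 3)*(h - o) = h^2 - h*o + 3*h - 3*o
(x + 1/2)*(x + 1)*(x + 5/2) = x^3 + 4*x^2 + 17*x/4 + 5/4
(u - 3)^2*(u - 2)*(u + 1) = u^4 - 7*u^3 + 13*u^2 + 3*u - 18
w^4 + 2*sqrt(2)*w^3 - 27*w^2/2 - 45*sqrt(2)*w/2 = w*(w - 5*sqrt(2)/2)*(w + 3*sqrt(2)/2)*(w + 3*sqrt(2))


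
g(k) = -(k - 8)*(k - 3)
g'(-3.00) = 17.00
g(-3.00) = -66.00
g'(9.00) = -7.00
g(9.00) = -6.00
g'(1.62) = 7.76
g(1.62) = -8.80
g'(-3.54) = 18.08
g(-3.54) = -75.47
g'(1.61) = 7.78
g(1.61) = -8.88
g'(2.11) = 6.78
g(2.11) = -5.24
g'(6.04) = -1.08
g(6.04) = 5.96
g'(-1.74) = 14.48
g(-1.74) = -46.17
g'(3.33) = 4.34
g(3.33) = 1.54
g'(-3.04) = 17.08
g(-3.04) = -66.68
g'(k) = 11 - 2*k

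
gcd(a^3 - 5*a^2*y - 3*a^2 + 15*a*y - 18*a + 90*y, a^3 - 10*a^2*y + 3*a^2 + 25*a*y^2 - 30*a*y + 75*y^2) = -a^2 + 5*a*y - 3*a + 15*y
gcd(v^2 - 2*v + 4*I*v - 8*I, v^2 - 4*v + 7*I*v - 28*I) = 1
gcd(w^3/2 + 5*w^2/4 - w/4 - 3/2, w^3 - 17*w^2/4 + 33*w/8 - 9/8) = 1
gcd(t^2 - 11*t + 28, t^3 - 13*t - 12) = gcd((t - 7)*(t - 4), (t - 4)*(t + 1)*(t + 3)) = t - 4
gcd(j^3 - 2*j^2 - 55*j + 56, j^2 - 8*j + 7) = j - 1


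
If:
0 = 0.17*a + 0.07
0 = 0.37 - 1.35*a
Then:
No Solution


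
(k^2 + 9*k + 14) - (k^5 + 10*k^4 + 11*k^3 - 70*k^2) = -k^5 - 10*k^4 - 11*k^3 + 71*k^2 + 9*k + 14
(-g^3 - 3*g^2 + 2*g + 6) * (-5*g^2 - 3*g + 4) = 5*g^5 + 18*g^4 - 5*g^3 - 48*g^2 - 10*g + 24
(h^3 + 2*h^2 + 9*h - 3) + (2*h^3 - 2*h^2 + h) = 3*h^3 + 10*h - 3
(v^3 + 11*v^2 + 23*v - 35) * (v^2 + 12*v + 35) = v^5 + 23*v^4 + 190*v^3 + 626*v^2 + 385*v - 1225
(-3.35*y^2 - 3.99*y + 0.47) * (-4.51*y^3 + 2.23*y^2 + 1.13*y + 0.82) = 15.1085*y^5 + 10.5244*y^4 - 14.8029*y^3 - 6.2076*y^2 - 2.7407*y + 0.3854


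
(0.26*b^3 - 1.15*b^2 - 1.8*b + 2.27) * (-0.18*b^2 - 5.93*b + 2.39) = -0.0468*b^5 - 1.3348*b^4 + 7.7649*b^3 + 7.5169*b^2 - 17.7631*b + 5.4253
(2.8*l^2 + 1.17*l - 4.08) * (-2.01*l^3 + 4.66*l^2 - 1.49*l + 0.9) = -5.628*l^5 + 10.6963*l^4 + 9.481*l^3 - 18.2361*l^2 + 7.1322*l - 3.672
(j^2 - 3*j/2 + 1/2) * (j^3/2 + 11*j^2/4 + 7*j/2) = j^5/2 + 2*j^4 - 3*j^3/8 - 31*j^2/8 + 7*j/4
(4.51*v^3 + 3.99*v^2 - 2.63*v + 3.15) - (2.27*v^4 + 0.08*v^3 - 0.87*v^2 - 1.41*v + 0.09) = -2.27*v^4 + 4.43*v^3 + 4.86*v^2 - 1.22*v + 3.06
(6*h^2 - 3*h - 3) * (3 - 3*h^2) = -18*h^4 + 9*h^3 + 27*h^2 - 9*h - 9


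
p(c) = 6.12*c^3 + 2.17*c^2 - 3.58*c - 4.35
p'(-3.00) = 148.64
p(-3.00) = -139.32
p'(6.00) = 683.42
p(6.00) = 1374.21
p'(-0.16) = -3.80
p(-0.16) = -3.75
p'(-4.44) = 339.09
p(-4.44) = -481.35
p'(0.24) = -1.48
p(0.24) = -5.00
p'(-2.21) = 76.50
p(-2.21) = -51.90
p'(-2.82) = 130.19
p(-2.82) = -114.24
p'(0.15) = -2.52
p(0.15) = -4.82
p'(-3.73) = 235.67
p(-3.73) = -278.40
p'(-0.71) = 2.59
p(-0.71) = -2.90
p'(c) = 18.36*c^2 + 4.34*c - 3.58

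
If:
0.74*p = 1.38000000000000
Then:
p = 1.86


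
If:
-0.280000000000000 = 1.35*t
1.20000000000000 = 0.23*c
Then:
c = 5.22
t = -0.21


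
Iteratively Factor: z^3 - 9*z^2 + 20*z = (z - 5)*(z^2 - 4*z) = z*(z - 5)*(z - 4)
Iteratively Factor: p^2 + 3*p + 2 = (p + 2)*(p + 1)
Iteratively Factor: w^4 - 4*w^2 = (w + 2)*(w^3 - 2*w^2) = w*(w + 2)*(w^2 - 2*w) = w*(w - 2)*(w + 2)*(w)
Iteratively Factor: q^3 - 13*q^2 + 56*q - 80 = (q - 5)*(q^2 - 8*q + 16) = (q - 5)*(q - 4)*(q - 4)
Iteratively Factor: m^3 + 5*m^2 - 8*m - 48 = (m + 4)*(m^2 + m - 12) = (m - 3)*(m + 4)*(m + 4)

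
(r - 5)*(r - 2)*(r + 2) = r^3 - 5*r^2 - 4*r + 20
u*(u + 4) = u^2 + 4*u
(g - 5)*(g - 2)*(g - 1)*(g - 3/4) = g^4 - 35*g^3/4 + 23*g^2 - 91*g/4 + 15/2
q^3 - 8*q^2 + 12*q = q*(q - 6)*(q - 2)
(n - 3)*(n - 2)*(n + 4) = n^3 - n^2 - 14*n + 24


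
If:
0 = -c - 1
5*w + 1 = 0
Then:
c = -1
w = -1/5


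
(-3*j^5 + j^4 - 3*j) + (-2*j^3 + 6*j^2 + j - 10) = -3*j^5 + j^4 - 2*j^3 + 6*j^2 - 2*j - 10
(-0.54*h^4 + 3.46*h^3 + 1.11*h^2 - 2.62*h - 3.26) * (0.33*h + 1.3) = -0.1782*h^5 + 0.4398*h^4 + 4.8643*h^3 + 0.5784*h^2 - 4.4818*h - 4.238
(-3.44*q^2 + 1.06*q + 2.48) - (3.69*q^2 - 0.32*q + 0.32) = -7.13*q^2 + 1.38*q + 2.16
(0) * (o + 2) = 0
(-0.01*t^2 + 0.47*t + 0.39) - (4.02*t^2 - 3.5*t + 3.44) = -4.03*t^2 + 3.97*t - 3.05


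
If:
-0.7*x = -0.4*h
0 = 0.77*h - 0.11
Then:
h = 0.14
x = 0.08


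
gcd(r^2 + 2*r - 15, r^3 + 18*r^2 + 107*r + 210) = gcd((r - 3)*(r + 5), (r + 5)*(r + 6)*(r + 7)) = r + 5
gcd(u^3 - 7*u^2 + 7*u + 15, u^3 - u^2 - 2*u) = u + 1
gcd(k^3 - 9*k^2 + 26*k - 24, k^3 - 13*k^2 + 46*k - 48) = k^2 - 5*k + 6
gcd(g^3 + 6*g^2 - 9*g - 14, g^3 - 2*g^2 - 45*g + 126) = g + 7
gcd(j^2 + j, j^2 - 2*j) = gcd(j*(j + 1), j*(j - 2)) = j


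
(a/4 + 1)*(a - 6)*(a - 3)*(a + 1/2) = a^4/4 - 9*a^3/8 - 41*a^2/8 + 63*a/4 + 9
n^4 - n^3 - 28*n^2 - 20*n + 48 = (n - 6)*(n - 1)*(n + 2)*(n + 4)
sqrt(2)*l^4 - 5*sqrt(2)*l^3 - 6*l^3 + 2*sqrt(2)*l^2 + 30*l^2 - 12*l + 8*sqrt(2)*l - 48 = (l - 4)*(l - 2)*(l - 3*sqrt(2))*(sqrt(2)*l + sqrt(2))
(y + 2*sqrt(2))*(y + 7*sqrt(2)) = y^2 + 9*sqrt(2)*y + 28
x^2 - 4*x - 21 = (x - 7)*(x + 3)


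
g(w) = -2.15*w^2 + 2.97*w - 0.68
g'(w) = 2.97 - 4.3*w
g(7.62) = -102.89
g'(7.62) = -29.80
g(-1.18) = -7.18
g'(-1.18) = 8.04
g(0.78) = 0.33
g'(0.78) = -0.38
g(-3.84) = -43.79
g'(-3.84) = 19.48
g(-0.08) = -0.93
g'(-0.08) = 3.31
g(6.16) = -63.97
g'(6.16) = -23.52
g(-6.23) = -102.63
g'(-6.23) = 29.76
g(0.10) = -0.40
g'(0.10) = 2.54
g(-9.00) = -201.56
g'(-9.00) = 41.67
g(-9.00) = -201.56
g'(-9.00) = 41.67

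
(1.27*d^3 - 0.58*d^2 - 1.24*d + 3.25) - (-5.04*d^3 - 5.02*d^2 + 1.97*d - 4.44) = 6.31*d^3 + 4.44*d^2 - 3.21*d + 7.69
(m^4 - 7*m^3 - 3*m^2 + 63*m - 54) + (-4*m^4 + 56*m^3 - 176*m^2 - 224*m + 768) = -3*m^4 + 49*m^3 - 179*m^2 - 161*m + 714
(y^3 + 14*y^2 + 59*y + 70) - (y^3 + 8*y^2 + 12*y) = 6*y^2 + 47*y + 70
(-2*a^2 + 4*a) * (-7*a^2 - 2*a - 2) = 14*a^4 - 24*a^3 - 4*a^2 - 8*a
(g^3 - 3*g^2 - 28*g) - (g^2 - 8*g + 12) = g^3 - 4*g^2 - 20*g - 12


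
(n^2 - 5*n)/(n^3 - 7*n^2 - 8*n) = (5 - n)/(-n^2 + 7*n + 8)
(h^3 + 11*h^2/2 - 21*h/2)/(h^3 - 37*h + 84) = h*(2*h - 3)/(2*(h^2 - 7*h + 12))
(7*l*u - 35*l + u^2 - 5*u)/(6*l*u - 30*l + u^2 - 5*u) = (7*l + u)/(6*l + u)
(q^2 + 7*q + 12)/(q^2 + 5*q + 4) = (q + 3)/(q + 1)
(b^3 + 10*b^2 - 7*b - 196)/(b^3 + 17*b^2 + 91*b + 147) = (b - 4)/(b + 3)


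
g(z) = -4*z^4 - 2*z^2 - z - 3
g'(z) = -16*z^3 - 4*z - 1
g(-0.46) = -3.14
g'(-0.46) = 2.40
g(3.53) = -652.55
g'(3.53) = -718.91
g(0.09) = -3.11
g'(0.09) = -1.37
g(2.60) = -201.91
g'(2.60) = -292.62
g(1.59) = -35.21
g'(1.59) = -71.67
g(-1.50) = -26.25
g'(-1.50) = 59.00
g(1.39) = -23.19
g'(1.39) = -49.53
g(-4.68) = -1960.99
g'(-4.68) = 1657.77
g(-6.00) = -5253.00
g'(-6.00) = 3479.00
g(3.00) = -348.00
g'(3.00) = -445.00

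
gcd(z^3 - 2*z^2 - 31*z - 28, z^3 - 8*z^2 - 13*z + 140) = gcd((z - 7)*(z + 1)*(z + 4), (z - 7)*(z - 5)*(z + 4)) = z^2 - 3*z - 28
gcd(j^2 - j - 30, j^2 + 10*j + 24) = 1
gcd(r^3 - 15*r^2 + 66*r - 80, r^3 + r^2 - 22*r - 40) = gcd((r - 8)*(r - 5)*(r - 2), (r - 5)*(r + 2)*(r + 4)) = r - 5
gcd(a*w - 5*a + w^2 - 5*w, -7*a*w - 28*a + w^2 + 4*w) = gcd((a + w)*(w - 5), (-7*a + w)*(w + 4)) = 1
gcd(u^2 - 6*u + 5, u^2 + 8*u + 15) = 1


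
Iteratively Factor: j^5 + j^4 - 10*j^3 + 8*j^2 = (j - 2)*(j^4 + 3*j^3 - 4*j^2) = (j - 2)*(j + 4)*(j^3 - j^2) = j*(j - 2)*(j + 4)*(j^2 - j) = j*(j - 2)*(j - 1)*(j + 4)*(j)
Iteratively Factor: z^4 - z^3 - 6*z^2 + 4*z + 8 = (z + 1)*(z^3 - 2*z^2 - 4*z + 8) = (z + 1)*(z + 2)*(z^2 - 4*z + 4) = (z - 2)*(z + 1)*(z + 2)*(z - 2)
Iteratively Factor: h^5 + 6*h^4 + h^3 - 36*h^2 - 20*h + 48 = (h - 1)*(h^4 + 7*h^3 + 8*h^2 - 28*h - 48) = (h - 1)*(h + 2)*(h^3 + 5*h^2 - 2*h - 24) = (h - 2)*(h - 1)*(h + 2)*(h^2 + 7*h + 12) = (h - 2)*(h - 1)*(h + 2)*(h + 4)*(h + 3)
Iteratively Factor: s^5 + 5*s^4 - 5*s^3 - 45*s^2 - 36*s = (s)*(s^4 + 5*s^3 - 5*s^2 - 45*s - 36) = s*(s + 3)*(s^3 + 2*s^2 - 11*s - 12) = s*(s + 1)*(s + 3)*(s^2 + s - 12) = s*(s + 1)*(s + 3)*(s + 4)*(s - 3)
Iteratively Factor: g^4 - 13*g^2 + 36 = (g + 3)*(g^3 - 3*g^2 - 4*g + 12) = (g - 3)*(g + 3)*(g^2 - 4) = (g - 3)*(g + 2)*(g + 3)*(g - 2)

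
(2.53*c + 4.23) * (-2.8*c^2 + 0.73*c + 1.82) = -7.084*c^3 - 9.9971*c^2 + 7.6925*c + 7.6986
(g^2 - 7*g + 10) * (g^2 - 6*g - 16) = g^4 - 13*g^3 + 36*g^2 + 52*g - 160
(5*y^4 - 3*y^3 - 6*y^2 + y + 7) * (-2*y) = -10*y^5 + 6*y^4 + 12*y^3 - 2*y^2 - 14*y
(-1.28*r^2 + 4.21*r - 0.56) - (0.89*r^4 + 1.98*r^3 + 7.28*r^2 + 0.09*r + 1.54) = -0.89*r^4 - 1.98*r^3 - 8.56*r^2 + 4.12*r - 2.1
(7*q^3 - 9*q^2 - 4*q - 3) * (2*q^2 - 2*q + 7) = 14*q^5 - 32*q^4 + 59*q^3 - 61*q^2 - 22*q - 21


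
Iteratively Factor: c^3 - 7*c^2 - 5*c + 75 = (c + 3)*(c^2 - 10*c + 25) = (c - 5)*(c + 3)*(c - 5)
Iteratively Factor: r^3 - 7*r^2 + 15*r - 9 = (r - 3)*(r^2 - 4*r + 3) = (r - 3)*(r - 1)*(r - 3)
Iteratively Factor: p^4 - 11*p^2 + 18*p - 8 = (p - 2)*(p^3 + 2*p^2 - 7*p + 4) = (p - 2)*(p - 1)*(p^2 + 3*p - 4) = (p - 2)*(p - 1)*(p + 4)*(p - 1)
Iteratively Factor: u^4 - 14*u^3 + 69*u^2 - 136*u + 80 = (u - 5)*(u^3 - 9*u^2 + 24*u - 16) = (u - 5)*(u - 1)*(u^2 - 8*u + 16) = (u - 5)*(u - 4)*(u - 1)*(u - 4)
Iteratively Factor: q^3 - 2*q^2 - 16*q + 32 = (q - 4)*(q^2 + 2*q - 8) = (q - 4)*(q + 4)*(q - 2)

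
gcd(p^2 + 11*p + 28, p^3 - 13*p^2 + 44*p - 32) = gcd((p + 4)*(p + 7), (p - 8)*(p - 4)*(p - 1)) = 1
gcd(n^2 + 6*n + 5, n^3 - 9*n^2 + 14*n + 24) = n + 1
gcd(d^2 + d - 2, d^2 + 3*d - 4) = d - 1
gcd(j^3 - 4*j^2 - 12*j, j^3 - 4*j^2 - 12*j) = j^3 - 4*j^2 - 12*j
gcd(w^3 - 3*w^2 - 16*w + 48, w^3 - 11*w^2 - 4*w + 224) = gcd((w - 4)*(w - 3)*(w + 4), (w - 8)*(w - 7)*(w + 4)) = w + 4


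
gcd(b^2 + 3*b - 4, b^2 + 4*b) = b + 4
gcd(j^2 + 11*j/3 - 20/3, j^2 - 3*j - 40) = j + 5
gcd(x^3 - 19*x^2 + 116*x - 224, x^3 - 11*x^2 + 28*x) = x^2 - 11*x + 28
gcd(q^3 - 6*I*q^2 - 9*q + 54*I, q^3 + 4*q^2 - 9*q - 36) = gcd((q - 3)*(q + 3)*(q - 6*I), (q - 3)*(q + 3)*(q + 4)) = q^2 - 9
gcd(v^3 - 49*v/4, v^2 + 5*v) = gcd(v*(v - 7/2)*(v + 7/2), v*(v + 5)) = v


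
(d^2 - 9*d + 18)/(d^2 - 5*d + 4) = (d^2 - 9*d + 18)/(d^2 - 5*d + 4)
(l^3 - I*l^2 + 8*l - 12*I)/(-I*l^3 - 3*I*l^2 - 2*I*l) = (I*l^3 + l^2 + 8*I*l + 12)/(l*(l^2 + 3*l + 2))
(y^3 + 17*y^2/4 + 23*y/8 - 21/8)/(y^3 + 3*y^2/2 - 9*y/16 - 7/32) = 4*(y + 3)/(4*y + 1)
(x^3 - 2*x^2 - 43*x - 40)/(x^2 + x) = x - 3 - 40/x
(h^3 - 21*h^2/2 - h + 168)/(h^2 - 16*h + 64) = (h^2 - 5*h/2 - 21)/(h - 8)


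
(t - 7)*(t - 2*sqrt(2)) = t^2 - 7*t - 2*sqrt(2)*t + 14*sqrt(2)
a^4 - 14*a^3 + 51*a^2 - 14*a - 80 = (a - 8)*(a - 5)*(a - 2)*(a + 1)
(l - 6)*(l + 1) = l^2 - 5*l - 6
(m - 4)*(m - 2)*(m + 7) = m^3 + m^2 - 34*m + 56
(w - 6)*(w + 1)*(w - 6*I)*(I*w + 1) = I*w^4 + 7*w^3 - 5*I*w^3 - 35*w^2 - 12*I*w^2 - 42*w + 30*I*w + 36*I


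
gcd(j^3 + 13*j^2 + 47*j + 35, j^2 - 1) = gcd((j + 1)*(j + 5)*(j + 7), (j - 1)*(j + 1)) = j + 1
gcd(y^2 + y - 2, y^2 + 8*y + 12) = y + 2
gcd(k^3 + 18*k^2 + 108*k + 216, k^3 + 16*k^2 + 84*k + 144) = k^2 + 12*k + 36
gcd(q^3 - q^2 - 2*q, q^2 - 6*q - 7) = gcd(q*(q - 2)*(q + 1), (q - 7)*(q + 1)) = q + 1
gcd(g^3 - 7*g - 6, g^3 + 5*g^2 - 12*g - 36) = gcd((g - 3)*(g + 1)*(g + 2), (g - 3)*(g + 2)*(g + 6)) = g^2 - g - 6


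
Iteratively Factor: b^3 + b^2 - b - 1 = (b + 1)*(b^2 - 1) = (b + 1)^2*(b - 1)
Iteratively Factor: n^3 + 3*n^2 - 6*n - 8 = (n - 2)*(n^2 + 5*n + 4) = (n - 2)*(n + 4)*(n + 1)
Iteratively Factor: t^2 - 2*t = (t - 2)*(t)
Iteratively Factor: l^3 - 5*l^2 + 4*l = (l)*(l^2 - 5*l + 4) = l*(l - 1)*(l - 4)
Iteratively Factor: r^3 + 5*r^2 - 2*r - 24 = (r - 2)*(r^2 + 7*r + 12) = (r - 2)*(r + 4)*(r + 3)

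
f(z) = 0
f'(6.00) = 0.00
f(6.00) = 0.00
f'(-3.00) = 0.00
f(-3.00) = 0.00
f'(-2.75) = 0.00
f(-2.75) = 0.00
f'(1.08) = 0.00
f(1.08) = 0.00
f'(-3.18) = 0.00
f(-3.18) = 0.00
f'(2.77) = 0.00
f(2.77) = 0.00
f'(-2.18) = 0.00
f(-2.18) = 0.00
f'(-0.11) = 0.00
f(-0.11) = 0.00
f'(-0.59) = 0.00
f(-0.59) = 0.00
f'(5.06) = 0.00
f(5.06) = 0.00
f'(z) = 0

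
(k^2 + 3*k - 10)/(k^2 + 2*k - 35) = (k^2 + 3*k - 10)/(k^2 + 2*k - 35)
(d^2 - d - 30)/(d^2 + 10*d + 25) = (d - 6)/(d + 5)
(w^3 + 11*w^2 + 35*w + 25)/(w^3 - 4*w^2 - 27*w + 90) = (w^2 + 6*w + 5)/(w^2 - 9*w + 18)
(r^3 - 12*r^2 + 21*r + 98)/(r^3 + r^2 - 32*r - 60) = (r^2 - 14*r + 49)/(r^2 - r - 30)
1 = 1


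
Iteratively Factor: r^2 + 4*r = (r)*(r + 4)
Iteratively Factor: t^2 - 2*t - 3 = (t + 1)*(t - 3)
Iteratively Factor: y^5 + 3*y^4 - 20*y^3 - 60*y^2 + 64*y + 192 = (y - 2)*(y^4 + 5*y^3 - 10*y^2 - 80*y - 96) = (y - 2)*(y + 4)*(y^3 + y^2 - 14*y - 24) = (y - 4)*(y - 2)*(y + 4)*(y^2 + 5*y + 6) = (y - 4)*(y - 2)*(y + 3)*(y + 4)*(y + 2)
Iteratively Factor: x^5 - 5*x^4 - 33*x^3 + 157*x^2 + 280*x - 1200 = (x + 4)*(x^4 - 9*x^3 + 3*x^2 + 145*x - 300) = (x - 5)*(x + 4)*(x^3 - 4*x^2 - 17*x + 60) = (x - 5)^2*(x + 4)*(x^2 + x - 12) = (x - 5)^2*(x + 4)^2*(x - 3)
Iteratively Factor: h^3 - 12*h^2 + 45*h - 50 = (h - 5)*(h^2 - 7*h + 10) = (h - 5)^2*(h - 2)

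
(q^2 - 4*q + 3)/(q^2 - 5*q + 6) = (q - 1)/(q - 2)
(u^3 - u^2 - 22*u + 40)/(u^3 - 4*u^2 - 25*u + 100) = (u - 2)/(u - 5)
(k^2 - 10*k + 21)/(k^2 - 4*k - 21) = (k - 3)/(k + 3)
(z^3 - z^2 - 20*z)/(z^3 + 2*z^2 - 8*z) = (z - 5)/(z - 2)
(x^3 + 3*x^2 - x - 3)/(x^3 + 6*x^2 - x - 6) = (x + 3)/(x + 6)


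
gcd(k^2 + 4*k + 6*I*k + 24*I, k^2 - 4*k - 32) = k + 4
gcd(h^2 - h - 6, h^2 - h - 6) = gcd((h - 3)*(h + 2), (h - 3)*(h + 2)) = h^2 - h - 6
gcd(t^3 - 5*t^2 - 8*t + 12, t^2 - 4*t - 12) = t^2 - 4*t - 12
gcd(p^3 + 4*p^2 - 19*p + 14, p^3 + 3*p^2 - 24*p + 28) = p^2 + 5*p - 14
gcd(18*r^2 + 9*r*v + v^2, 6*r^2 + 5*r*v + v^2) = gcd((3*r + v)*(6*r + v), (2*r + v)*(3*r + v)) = 3*r + v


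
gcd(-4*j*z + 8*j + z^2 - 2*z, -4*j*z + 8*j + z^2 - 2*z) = -4*j*z + 8*j + z^2 - 2*z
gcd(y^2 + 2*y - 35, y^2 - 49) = y + 7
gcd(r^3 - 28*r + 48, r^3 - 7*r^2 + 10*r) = r - 2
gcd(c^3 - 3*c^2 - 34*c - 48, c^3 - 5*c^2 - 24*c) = c^2 - 5*c - 24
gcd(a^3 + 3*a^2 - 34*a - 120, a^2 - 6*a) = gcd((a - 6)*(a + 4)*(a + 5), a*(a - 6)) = a - 6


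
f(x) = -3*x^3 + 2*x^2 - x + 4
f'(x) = -9*x^2 + 4*x - 1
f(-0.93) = 9.07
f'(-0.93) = -12.50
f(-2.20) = 47.82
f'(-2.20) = -53.36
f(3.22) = -78.64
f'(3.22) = -81.44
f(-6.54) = 935.26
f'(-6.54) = -412.10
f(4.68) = -264.38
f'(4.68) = -179.40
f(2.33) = -25.42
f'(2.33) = -40.54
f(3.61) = -114.68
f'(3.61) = -103.85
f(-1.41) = 17.80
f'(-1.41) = -24.53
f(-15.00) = 10594.00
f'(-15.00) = -2086.00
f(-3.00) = 106.00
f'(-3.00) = -94.00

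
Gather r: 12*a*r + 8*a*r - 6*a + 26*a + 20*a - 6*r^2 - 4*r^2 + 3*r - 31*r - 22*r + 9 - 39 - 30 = 40*a - 10*r^2 + r*(20*a - 50) - 60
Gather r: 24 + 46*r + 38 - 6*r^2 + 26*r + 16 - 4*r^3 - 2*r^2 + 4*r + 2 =-4*r^3 - 8*r^2 + 76*r + 80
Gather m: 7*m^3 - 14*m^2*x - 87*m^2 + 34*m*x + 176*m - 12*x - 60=7*m^3 + m^2*(-14*x - 87) + m*(34*x + 176) - 12*x - 60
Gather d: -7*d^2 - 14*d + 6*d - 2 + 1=-7*d^2 - 8*d - 1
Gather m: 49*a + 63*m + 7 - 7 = 49*a + 63*m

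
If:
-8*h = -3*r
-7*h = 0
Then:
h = 0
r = 0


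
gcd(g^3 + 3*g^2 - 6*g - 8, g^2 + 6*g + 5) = g + 1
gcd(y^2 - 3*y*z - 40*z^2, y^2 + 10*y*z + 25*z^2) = y + 5*z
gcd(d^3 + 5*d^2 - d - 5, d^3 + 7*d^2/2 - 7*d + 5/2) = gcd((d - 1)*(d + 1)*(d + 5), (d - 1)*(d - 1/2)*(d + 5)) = d^2 + 4*d - 5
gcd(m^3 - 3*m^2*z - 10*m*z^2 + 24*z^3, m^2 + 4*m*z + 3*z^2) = m + 3*z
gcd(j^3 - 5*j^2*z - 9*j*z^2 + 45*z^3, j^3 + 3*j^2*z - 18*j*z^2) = -j + 3*z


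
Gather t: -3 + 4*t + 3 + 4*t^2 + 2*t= 4*t^2 + 6*t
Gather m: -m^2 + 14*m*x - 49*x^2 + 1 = -m^2 + 14*m*x - 49*x^2 + 1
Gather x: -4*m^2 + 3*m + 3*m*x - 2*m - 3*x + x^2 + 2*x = -4*m^2 + m + x^2 + x*(3*m - 1)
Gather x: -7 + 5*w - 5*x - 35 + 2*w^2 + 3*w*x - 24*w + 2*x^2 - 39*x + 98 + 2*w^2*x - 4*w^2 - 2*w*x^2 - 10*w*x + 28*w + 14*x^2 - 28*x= -2*w^2 + 9*w + x^2*(16 - 2*w) + x*(2*w^2 - 7*w - 72) + 56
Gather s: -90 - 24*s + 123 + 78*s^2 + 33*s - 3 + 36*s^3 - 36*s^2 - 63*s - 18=36*s^3 + 42*s^2 - 54*s + 12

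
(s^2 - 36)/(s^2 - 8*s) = (s^2 - 36)/(s*(s - 8))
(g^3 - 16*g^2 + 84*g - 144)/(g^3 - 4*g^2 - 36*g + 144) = (g - 6)/(g + 6)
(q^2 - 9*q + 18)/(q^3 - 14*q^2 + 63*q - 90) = 1/(q - 5)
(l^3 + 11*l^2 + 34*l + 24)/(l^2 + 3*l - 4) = (l^2 + 7*l + 6)/(l - 1)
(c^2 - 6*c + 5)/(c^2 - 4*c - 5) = (c - 1)/(c + 1)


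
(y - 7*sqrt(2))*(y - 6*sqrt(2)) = y^2 - 13*sqrt(2)*y + 84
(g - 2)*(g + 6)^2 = g^3 + 10*g^2 + 12*g - 72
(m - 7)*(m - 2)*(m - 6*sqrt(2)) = m^3 - 9*m^2 - 6*sqrt(2)*m^2 + 14*m + 54*sqrt(2)*m - 84*sqrt(2)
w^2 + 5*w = w*(w + 5)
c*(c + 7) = c^2 + 7*c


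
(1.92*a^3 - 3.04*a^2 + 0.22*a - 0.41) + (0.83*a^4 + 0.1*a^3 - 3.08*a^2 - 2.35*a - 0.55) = 0.83*a^4 + 2.02*a^3 - 6.12*a^2 - 2.13*a - 0.96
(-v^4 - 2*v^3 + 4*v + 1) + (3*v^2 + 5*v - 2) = -v^4 - 2*v^3 + 3*v^2 + 9*v - 1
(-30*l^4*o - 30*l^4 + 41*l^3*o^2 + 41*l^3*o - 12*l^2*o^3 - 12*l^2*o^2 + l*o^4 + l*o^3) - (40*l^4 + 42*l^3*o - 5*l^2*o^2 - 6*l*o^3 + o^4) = -30*l^4*o - 70*l^4 + 41*l^3*o^2 - l^3*o - 12*l^2*o^3 - 7*l^2*o^2 + l*o^4 + 7*l*o^3 - o^4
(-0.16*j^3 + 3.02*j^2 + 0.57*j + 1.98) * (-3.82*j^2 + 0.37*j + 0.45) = 0.6112*j^5 - 11.5956*j^4 - 1.132*j^3 - 5.9937*j^2 + 0.9891*j + 0.891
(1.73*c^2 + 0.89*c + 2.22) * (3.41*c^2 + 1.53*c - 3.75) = 5.8993*c^4 + 5.6818*c^3 + 2.4444*c^2 + 0.0591000000000004*c - 8.325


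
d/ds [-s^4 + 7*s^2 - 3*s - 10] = -4*s^3 + 14*s - 3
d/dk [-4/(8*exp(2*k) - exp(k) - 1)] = (64*exp(k) - 4)*exp(k)/(-8*exp(2*k) + exp(k) + 1)^2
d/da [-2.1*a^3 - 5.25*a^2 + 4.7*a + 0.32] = -6.3*a^2 - 10.5*a + 4.7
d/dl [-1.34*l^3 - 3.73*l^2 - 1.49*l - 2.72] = -4.02*l^2 - 7.46*l - 1.49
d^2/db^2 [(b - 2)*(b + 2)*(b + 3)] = 6*b + 6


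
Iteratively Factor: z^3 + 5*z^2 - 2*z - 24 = (z + 3)*(z^2 + 2*z - 8) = (z - 2)*(z + 3)*(z + 4)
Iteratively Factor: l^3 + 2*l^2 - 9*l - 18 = (l - 3)*(l^2 + 5*l + 6) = (l - 3)*(l + 2)*(l + 3)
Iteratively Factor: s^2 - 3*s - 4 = (s + 1)*(s - 4)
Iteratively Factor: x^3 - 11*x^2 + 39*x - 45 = (x - 3)*(x^2 - 8*x + 15) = (x - 5)*(x - 3)*(x - 3)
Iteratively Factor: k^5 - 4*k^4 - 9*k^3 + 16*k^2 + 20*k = (k + 2)*(k^4 - 6*k^3 + 3*k^2 + 10*k) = (k - 2)*(k + 2)*(k^3 - 4*k^2 - 5*k) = (k - 5)*(k - 2)*(k + 2)*(k^2 + k) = k*(k - 5)*(k - 2)*(k + 2)*(k + 1)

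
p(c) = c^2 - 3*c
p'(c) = 2*c - 3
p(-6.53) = 62.23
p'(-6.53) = -16.06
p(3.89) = 3.46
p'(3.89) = 4.78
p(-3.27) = 20.50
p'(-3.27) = -9.54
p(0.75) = -1.69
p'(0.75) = -1.50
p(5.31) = 12.27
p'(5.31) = 7.62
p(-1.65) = 7.67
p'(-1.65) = -6.30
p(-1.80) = 8.64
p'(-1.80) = -6.60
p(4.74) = 8.25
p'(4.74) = 6.48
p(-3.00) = 18.00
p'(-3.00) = -9.00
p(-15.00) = 270.00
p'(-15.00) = -33.00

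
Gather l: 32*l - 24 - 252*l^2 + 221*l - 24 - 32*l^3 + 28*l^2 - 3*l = -32*l^3 - 224*l^2 + 250*l - 48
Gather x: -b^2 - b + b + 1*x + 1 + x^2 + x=-b^2 + x^2 + 2*x + 1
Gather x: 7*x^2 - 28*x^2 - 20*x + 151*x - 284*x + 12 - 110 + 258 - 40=-21*x^2 - 153*x + 120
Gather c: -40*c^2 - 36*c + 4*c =-40*c^2 - 32*c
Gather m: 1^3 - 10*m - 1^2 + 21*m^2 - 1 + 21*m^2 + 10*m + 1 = 42*m^2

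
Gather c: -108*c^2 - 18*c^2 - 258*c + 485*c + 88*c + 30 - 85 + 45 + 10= -126*c^2 + 315*c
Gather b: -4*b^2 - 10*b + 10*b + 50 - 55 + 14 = 9 - 4*b^2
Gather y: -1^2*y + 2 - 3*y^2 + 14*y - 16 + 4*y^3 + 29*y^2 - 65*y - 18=4*y^3 + 26*y^2 - 52*y - 32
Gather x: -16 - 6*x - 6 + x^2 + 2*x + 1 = x^2 - 4*x - 21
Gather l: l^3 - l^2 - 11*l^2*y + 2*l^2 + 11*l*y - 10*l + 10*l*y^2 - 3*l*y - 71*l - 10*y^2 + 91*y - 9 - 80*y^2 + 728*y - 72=l^3 + l^2*(1 - 11*y) + l*(10*y^2 + 8*y - 81) - 90*y^2 + 819*y - 81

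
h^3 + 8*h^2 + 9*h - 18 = (h - 1)*(h + 3)*(h + 6)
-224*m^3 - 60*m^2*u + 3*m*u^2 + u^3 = (-8*m + u)*(4*m + u)*(7*m + u)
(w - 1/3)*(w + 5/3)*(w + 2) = w^3 + 10*w^2/3 + 19*w/9 - 10/9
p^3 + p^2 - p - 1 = (p - 1)*(p + 1)^2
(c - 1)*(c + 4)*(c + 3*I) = c^3 + 3*c^2 + 3*I*c^2 - 4*c + 9*I*c - 12*I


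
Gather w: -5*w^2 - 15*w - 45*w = -5*w^2 - 60*w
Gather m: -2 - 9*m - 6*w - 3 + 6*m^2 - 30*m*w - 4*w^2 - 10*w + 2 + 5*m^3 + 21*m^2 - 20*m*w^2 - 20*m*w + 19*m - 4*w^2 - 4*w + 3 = 5*m^3 + 27*m^2 + m*(-20*w^2 - 50*w + 10) - 8*w^2 - 20*w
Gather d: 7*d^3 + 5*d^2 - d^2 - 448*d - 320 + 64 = 7*d^3 + 4*d^2 - 448*d - 256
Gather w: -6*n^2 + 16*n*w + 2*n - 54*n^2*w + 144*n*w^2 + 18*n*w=-6*n^2 + 144*n*w^2 + 2*n + w*(-54*n^2 + 34*n)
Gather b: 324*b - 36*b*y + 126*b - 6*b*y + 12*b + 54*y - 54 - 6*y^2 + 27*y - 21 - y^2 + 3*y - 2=b*(462 - 42*y) - 7*y^2 + 84*y - 77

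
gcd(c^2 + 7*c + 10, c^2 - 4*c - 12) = c + 2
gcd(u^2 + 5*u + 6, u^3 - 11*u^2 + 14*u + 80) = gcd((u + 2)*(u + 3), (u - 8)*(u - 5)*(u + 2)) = u + 2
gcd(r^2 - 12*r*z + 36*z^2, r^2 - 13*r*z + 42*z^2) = -r + 6*z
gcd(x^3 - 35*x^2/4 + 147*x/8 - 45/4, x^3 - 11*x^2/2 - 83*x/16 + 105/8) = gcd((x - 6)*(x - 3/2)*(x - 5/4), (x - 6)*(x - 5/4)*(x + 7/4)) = x^2 - 29*x/4 + 15/2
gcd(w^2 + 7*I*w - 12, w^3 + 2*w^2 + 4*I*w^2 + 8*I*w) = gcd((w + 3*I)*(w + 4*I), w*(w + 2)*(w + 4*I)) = w + 4*I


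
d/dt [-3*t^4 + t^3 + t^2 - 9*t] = -12*t^3 + 3*t^2 + 2*t - 9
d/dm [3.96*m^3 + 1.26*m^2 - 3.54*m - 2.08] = 11.88*m^2 + 2.52*m - 3.54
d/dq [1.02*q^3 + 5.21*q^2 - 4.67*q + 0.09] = 3.06*q^2 + 10.42*q - 4.67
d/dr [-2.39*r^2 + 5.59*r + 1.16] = 5.59 - 4.78*r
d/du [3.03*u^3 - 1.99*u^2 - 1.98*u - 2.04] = 9.09*u^2 - 3.98*u - 1.98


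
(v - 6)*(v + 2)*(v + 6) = v^3 + 2*v^2 - 36*v - 72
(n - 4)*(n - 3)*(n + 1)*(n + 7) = n^4 + n^3 - 37*n^2 + 47*n + 84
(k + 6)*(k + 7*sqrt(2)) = k^2 + 6*k + 7*sqrt(2)*k + 42*sqrt(2)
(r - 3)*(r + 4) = r^2 + r - 12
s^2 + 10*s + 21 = (s + 3)*(s + 7)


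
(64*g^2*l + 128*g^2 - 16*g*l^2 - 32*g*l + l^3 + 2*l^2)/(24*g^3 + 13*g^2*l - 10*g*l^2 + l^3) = (8*g*l + 16*g - l^2 - 2*l)/(3*g^2 + 2*g*l - l^2)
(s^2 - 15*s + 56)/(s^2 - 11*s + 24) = (s - 7)/(s - 3)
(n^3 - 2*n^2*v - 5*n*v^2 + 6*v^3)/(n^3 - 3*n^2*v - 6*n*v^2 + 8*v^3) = (-n + 3*v)/(-n + 4*v)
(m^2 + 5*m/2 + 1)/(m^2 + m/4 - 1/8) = 4*(m + 2)/(4*m - 1)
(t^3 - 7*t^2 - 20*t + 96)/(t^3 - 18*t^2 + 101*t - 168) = (t + 4)/(t - 7)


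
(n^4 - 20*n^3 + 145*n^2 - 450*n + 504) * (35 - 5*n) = -5*n^5 + 135*n^4 - 1425*n^3 + 7325*n^2 - 18270*n + 17640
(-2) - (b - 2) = -b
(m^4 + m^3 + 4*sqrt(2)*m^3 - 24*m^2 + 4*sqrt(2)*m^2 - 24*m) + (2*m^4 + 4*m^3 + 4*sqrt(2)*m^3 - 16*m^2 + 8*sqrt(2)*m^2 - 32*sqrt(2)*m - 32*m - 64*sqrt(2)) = 3*m^4 + 5*m^3 + 8*sqrt(2)*m^3 - 40*m^2 + 12*sqrt(2)*m^2 - 56*m - 32*sqrt(2)*m - 64*sqrt(2)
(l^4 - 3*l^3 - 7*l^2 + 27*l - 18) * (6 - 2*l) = -2*l^5 + 12*l^4 - 4*l^3 - 96*l^2 + 198*l - 108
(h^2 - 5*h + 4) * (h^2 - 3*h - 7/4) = h^4 - 8*h^3 + 69*h^2/4 - 13*h/4 - 7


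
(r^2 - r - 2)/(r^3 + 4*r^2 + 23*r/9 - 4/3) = 9*(r^2 - r - 2)/(9*r^3 + 36*r^2 + 23*r - 12)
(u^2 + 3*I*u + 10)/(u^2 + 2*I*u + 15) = (u - 2*I)/(u - 3*I)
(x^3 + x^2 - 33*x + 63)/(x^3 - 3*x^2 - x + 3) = (x^2 + 4*x - 21)/(x^2 - 1)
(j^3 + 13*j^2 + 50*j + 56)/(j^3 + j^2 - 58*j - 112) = (j + 4)/(j - 8)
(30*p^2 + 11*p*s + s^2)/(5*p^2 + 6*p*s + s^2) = (6*p + s)/(p + s)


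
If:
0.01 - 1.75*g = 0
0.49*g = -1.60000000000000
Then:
No Solution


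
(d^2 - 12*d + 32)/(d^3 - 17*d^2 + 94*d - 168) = (d - 8)/(d^2 - 13*d + 42)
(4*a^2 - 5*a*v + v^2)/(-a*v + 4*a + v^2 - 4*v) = (-4*a + v)/(v - 4)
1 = 1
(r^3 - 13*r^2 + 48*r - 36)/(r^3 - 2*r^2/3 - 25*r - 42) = 3*(r^2 - 7*r + 6)/(3*r^2 + 16*r + 21)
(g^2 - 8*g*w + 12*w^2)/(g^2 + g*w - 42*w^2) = (g - 2*w)/(g + 7*w)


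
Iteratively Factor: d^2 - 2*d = (d)*(d - 2)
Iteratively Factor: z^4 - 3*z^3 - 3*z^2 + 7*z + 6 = (z - 3)*(z^3 - 3*z - 2) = (z - 3)*(z + 1)*(z^2 - z - 2) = (z - 3)*(z + 1)^2*(z - 2)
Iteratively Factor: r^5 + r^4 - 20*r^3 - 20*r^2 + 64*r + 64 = (r - 4)*(r^4 + 5*r^3 - 20*r - 16) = (r - 4)*(r + 2)*(r^3 + 3*r^2 - 6*r - 8) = (r - 4)*(r + 2)*(r + 4)*(r^2 - r - 2) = (r - 4)*(r + 1)*(r + 2)*(r + 4)*(r - 2)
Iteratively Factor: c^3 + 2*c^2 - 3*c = (c - 1)*(c^2 + 3*c) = (c - 1)*(c + 3)*(c)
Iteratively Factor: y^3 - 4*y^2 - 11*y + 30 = (y + 3)*(y^2 - 7*y + 10) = (y - 2)*(y + 3)*(y - 5)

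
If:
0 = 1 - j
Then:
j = 1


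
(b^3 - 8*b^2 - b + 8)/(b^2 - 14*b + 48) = (b^2 - 1)/(b - 6)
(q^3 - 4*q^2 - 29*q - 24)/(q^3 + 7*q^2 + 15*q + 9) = (q - 8)/(q + 3)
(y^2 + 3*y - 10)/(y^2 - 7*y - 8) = (-y^2 - 3*y + 10)/(-y^2 + 7*y + 8)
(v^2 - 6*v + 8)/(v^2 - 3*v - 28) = (-v^2 + 6*v - 8)/(-v^2 + 3*v + 28)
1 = 1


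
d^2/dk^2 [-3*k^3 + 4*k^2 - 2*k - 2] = 8 - 18*k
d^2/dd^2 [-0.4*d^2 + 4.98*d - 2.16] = -0.800000000000000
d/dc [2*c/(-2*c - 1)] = -2/(2*c + 1)^2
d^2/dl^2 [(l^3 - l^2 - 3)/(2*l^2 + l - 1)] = 10*(l^3 - 9*l^2 - 3*l - 2)/(8*l^6 + 12*l^5 - 6*l^4 - 11*l^3 + 3*l^2 + 3*l - 1)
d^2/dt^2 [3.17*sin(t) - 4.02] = -3.17*sin(t)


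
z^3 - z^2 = z^2*(z - 1)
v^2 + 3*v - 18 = (v - 3)*(v + 6)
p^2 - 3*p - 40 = (p - 8)*(p + 5)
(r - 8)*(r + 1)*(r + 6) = r^3 - r^2 - 50*r - 48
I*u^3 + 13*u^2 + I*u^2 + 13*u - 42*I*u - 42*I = (u - 7*I)*(u - 6*I)*(I*u + I)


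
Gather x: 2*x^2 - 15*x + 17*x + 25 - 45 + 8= 2*x^2 + 2*x - 12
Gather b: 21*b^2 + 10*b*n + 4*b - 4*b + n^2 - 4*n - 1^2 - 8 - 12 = 21*b^2 + 10*b*n + n^2 - 4*n - 21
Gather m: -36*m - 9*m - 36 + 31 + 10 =5 - 45*m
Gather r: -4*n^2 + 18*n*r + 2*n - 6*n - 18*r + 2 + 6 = -4*n^2 - 4*n + r*(18*n - 18) + 8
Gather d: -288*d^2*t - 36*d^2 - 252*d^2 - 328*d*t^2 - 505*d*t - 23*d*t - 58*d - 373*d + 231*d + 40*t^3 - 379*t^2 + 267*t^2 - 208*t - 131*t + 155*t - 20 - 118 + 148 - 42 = d^2*(-288*t - 288) + d*(-328*t^2 - 528*t - 200) + 40*t^3 - 112*t^2 - 184*t - 32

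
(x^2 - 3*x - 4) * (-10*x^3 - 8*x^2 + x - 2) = -10*x^5 + 22*x^4 + 65*x^3 + 27*x^2 + 2*x + 8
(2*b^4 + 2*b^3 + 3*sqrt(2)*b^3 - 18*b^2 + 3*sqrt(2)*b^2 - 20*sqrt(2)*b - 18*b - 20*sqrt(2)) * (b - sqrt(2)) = 2*b^5 + sqrt(2)*b^4 + 2*b^4 - 24*b^3 + sqrt(2)*b^3 - 24*b^2 - 2*sqrt(2)*b^2 - 2*sqrt(2)*b + 40*b + 40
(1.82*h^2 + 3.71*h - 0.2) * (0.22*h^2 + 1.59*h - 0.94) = 0.4004*h^4 + 3.71*h^3 + 4.1441*h^2 - 3.8054*h + 0.188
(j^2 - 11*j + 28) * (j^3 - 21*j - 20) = j^5 - 11*j^4 + 7*j^3 + 211*j^2 - 368*j - 560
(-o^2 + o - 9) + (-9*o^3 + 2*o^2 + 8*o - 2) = -9*o^3 + o^2 + 9*o - 11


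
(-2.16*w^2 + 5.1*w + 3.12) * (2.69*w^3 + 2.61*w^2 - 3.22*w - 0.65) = -5.8104*w^5 + 8.0814*w^4 + 28.659*w^3 - 6.8748*w^2 - 13.3614*w - 2.028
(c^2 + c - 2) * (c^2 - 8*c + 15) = c^4 - 7*c^3 + 5*c^2 + 31*c - 30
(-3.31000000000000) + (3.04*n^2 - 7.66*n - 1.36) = 3.04*n^2 - 7.66*n - 4.67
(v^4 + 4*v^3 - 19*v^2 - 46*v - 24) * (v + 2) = v^5 + 6*v^4 - 11*v^3 - 84*v^2 - 116*v - 48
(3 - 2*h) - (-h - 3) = 6 - h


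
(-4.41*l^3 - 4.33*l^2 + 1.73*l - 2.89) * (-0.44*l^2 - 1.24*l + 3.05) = 1.9404*l^5 + 7.3736*l^4 - 8.8425*l^3 - 14.0801*l^2 + 8.8601*l - 8.8145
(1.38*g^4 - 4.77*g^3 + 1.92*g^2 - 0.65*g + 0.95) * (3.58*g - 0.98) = 4.9404*g^5 - 18.429*g^4 + 11.5482*g^3 - 4.2086*g^2 + 4.038*g - 0.931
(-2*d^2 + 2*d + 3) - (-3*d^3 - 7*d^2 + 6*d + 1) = 3*d^3 + 5*d^2 - 4*d + 2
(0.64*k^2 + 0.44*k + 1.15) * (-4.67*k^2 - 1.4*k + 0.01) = -2.9888*k^4 - 2.9508*k^3 - 5.9801*k^2 - 1.6056*k + 0.0115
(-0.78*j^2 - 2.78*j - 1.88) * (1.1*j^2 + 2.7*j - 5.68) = -0.858*j^4 - 5.164*j^3 - 5.1436*j^2 + 10.7144*j + 10.6784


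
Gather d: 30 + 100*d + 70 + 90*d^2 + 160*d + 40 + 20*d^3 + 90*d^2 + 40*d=20*d^3 + 180*d^2 + 300*d + 140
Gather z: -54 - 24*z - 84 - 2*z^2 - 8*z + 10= -2*z^2 - 32*z - 128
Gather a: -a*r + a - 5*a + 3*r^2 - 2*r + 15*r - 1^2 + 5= a*(-r - 4) + 3*r^2 + 13*r + 4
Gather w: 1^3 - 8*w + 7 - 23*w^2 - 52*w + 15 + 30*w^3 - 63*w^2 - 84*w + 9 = 30*w^3 - 86*w^2 - 144*w + 32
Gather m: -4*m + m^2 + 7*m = m^2 + 3*m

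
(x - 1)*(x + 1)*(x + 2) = x^3 + 2*x^2 - x - 2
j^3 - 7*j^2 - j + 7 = (j - 7)*(j - 1)*(j + 1)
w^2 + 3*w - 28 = (w - 4)*(w + 7)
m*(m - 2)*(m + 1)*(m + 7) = m^4 + 6*m^3 - 9*m^2 - 14*m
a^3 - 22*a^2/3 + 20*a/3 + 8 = (a - 6)*(a - 2)*(a + 2/3)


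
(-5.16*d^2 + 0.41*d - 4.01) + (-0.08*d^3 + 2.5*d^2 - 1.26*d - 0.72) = -0.08*d^3 - 2.66*d^2 - 0.85*d - 4.73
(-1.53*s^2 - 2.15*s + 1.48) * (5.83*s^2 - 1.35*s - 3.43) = -8.9199*s^4 - 10.469*s^3 + 16.7788*s^2 + 5.3765*s - 5.0764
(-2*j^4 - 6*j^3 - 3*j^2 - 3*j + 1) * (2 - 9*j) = 18*j^5 + 50*j^4 + 15*j^3 + 21*j^2 - 15*j + 2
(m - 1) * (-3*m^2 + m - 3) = -3*m^3 + 4*m^2 - 4*m + 3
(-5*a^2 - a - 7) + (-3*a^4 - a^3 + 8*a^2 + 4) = -3*a^4 - a^3 + 3*a^2 - a - 3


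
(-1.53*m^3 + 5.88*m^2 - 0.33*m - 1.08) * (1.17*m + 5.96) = -1.7901*m^4 - 2.2392*m^3 + 34.6587*m^2 - 3.2304*m - 6.4368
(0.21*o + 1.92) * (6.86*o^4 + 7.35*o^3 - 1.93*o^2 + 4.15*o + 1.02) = 1.4406*o^5 + 14.7147*o^4 + 13.7067*o^3 - 2.8341*o^2 + 8.1822*o + 1.9584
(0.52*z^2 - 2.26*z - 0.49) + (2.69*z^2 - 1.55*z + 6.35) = 3.21*z^2 - 3.81*z + 5.86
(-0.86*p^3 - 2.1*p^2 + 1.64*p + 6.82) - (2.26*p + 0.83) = -0.86*p^3 - 2.1*p^2 - 0.62*p + 5.99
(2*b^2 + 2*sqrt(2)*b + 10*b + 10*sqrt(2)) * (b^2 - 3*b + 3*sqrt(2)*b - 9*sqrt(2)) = 2*b^4 + 4*b^3 + 8*sqrt(2)*b^3 - 18*b^2 + 16*sqrt(2)*b^2 - 120*sqrt(2)*b + 24*b - 180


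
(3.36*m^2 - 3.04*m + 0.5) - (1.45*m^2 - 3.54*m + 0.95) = 1.91*m^2 + 0.5*m - 0.45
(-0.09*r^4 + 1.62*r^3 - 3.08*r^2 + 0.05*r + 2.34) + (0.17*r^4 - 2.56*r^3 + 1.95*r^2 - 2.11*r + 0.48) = 0.08*r^4 - 0.94*r^3 - 1.13*r^2 - 2.06*r + 2.82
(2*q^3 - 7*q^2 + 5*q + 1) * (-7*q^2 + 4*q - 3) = -14*q^5 + 57*q^4 - 69*q^3 + 34*q^2 - 11*q - 3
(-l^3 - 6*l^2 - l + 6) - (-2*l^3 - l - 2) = l^3 - 6*l^2 + 8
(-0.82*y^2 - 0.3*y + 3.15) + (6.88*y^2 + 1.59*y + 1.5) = 6.06*y^2 + 1.29*y + 4.65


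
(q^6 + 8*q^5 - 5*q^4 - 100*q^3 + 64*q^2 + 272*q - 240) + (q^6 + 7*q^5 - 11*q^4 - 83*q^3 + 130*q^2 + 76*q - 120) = 2*q^6 + 15*q^5 - 16*q^4 - 183*q^3 + 194*q^2 + 348*q - 360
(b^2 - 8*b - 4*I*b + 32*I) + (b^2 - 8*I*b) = 2*b^2 - 8*b - 12*I*b + 32*I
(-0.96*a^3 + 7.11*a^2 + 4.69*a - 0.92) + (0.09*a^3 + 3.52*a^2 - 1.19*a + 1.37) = -0.87*a^3 + 10.63*a^2 + 3.5*a + 0.45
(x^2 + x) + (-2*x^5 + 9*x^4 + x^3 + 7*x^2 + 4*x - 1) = -2*x^5 + 9*x^4 + x^3 + 8*x^2 + 5*x - 1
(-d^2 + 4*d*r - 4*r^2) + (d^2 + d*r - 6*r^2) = 5*d*r - 10*r^2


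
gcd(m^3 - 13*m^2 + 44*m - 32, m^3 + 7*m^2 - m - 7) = m - 1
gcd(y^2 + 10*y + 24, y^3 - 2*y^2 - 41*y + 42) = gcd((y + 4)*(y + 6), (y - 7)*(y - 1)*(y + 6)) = y + 6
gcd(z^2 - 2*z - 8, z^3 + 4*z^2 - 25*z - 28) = z - 4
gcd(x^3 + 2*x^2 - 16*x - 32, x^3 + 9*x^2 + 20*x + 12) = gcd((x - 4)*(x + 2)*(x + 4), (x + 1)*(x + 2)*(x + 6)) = x + 2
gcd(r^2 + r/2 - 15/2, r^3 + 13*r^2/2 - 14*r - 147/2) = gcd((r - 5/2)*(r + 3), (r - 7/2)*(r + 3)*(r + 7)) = r + 3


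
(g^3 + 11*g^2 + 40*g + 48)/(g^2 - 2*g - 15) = (g^2 + 8*g + 16)/(g - 5)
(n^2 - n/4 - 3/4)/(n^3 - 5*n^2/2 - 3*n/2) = (-4*n^2 + n + 3)/(2*n*(-2*n^2 + 5*n + 3))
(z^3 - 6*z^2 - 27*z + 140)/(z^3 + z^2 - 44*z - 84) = (z^2 + z - 20)/(z^2 + 8*z + 12)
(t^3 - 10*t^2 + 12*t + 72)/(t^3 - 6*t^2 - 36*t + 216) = (t + 2)/(t + 6)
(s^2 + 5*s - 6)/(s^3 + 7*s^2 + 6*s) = (s - 1)/(s*(s + 1))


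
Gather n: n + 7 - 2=n + 5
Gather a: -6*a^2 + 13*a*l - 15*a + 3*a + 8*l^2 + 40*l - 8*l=-6*a^2 + a*(13*l - 12) + 8*l^2 + 32*l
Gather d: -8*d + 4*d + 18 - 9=9 - 4*d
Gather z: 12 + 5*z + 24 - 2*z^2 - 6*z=-2*z^2 - z + 36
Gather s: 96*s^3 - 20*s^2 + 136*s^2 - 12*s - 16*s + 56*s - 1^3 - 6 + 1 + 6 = 96*s^3 + 116*s^2 + 28*s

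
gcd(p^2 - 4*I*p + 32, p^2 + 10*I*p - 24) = p + 4*I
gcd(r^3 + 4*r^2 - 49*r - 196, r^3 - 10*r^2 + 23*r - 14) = r - 7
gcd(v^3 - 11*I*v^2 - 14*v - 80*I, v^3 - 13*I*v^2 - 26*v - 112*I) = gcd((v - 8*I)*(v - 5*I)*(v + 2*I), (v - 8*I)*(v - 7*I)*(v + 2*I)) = v^2 - 6*I*v + 16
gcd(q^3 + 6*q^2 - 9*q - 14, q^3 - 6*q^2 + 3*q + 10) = q^2 - q - 2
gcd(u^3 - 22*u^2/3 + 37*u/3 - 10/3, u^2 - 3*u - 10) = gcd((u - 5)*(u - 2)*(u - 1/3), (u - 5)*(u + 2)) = u - 5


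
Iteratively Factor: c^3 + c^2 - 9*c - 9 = (c + 1)*(c^2 - 9) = (c + 1)*(c + 3)*(c - 3)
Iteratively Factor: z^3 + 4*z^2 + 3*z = (z + 3)*(z^2 + z) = (z + 1)*(z + 3)*(z)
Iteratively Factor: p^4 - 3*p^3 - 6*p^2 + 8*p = (p + 2)*(p^3 - 5*p^2 + 4*p) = (p - 1)*(p + 2)*(p^2 - 4*p) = (p - 4)*(p - 1)*(p + 2)*(p)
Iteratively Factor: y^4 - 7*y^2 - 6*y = (y + 1)*(y^3 - y^2 - 6*y) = (y - 3)*(y + 1)*(y^2 + 2*y) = (y - 3)*(y + 1)*(y + 2)*(y)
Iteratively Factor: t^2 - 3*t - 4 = (t + 1)*(t - 4)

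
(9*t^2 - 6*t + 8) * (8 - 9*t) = -81*t^3 + 126*t^2 - 120*t + 64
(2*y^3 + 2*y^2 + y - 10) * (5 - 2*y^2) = -4*y^5 - 4*y^4 + 8*y^3 + 30*y^2 + 5*y - 50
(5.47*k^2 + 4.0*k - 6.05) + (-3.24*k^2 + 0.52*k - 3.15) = 2.23*k^2 + 4.52*k - 9.2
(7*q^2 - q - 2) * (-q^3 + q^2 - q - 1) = -7*q^5 + 8*q^4 - 6*q^3 - 8*q^2 + 3*q + 2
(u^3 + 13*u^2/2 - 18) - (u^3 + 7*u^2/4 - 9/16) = 19*u^2/4 - 279/16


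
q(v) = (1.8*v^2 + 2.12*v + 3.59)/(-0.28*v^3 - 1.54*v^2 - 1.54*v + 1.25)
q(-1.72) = 6.86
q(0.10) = 3.54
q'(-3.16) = 37.69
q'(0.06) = 6.88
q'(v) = (3.6*v + 2.12)/(-0.28*v^3 - 1.54*v^2 - 1.54*v + 1.25) + (0.84*v^2 + 3.08*v + 1.54)*(1.8*v^2 + 2.12*v + 3.59)/(-0.28*v^3 - 1.54*v^2 - 1.54*v + 1.25)^2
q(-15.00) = 0.60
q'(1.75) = 0.98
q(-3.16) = -34.88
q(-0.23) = 2.10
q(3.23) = -1.00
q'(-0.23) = 2.05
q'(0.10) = 8.37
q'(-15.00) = 0.06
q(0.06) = 3.23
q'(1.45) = 1.71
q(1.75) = -1.67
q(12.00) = -0.40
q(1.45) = -2.06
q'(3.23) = 0.22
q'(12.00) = 0.03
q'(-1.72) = -16.68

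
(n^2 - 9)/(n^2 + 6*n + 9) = (n - 3)/(n + 3)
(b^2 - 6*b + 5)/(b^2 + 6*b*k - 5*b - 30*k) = (b - 1)/(b + 6*k)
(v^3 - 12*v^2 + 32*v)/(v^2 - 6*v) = (v^2 - 12*v + 32)/(v - 6)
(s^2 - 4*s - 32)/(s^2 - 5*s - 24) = (s + 4)/(s + 3)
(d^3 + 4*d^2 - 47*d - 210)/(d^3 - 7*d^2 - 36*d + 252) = (d + 5)/(d - 6)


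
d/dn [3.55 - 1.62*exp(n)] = -1.62*exp(n)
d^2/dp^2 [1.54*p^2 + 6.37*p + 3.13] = 3.08000000000000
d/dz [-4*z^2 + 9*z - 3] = 9 - 8*z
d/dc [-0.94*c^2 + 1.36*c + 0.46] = 1.36 - 1.88*c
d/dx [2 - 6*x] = -6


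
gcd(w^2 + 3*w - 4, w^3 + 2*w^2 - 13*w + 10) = w - 1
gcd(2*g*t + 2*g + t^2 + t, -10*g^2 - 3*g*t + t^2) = 2*g + t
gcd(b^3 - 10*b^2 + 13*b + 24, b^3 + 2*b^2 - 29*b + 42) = b - 3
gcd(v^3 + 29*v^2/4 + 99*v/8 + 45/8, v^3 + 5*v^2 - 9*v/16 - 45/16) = v^2 + 23*v/4 + 15/4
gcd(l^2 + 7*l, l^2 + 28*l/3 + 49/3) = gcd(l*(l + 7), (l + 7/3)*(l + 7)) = l + 7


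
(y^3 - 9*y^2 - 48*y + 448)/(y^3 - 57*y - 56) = (y - 8)/(y + 1)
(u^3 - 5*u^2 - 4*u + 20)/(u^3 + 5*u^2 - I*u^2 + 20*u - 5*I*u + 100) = (u^3 - 5*u^2 - 4*u + 20)/(u^3 + u^2*(5 - I) + 5*u*(4 - I) + 100)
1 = 1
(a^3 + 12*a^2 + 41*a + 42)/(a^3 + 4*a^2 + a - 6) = (a + 7)/(a - 1)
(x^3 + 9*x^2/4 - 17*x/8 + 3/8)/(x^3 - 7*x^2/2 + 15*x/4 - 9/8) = (4*x^2 + 11*x - 3)/(4*x^2 - 12*x + 9)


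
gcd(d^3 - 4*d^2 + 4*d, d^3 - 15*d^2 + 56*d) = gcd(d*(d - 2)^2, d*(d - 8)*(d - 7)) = d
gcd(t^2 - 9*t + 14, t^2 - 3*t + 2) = t - 2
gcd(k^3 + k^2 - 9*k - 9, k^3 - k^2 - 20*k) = 1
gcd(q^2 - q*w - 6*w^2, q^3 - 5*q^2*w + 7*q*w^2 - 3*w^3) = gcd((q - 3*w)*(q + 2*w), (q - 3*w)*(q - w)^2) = q - 3*w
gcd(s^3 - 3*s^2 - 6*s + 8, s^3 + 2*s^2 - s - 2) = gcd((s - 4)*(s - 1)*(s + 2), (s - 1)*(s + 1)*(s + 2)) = s^2 + s - 2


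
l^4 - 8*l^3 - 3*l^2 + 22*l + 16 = (l - 8)*(l - 2)*(l + 1)^2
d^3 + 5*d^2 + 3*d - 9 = (d - 1)*(d + 3)^2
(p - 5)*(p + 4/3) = p^2 - 11*p/3 - 20/3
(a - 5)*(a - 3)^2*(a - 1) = a^4 - 12*a^3 + 50*a^2 - 84*a + 45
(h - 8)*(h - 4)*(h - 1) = h^3 - 13*h^2 + 44*h - 32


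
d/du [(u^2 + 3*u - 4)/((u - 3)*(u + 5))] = (-u^2 - 22*u - 37)/(u^4 + 4*u^3 - 26*u^2 - 60*u + 225)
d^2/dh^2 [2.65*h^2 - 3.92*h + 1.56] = 5.30000000000000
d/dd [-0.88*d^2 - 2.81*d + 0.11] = -1.76*d - 2.81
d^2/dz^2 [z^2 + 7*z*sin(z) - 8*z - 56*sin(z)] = -7*z*sin(z) + 56*sin(z) + 14*cos(z) + 2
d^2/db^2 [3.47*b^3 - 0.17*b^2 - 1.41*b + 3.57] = 20.82*b - 0.34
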